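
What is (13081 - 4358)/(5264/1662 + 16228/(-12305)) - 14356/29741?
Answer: 2652526041215113/562143325372 ≈ 4718.6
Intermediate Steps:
(13081 - 4358)/(5264/1662 + 16228/(-12305)) - 14356/29741 = 8723/(5264*(1/1662) + 16228*(-1/12305)) - 14356*1/29741 = 8723/(2632/831 - 16228/12305) - 14356/29741 = 8723/(18901292/10225455) - 14356/29741 = 8723*(10225455/18901292) - 14356/29741 = 89196643965/18901292 - 14356/29741 = 2652526041215113/562143325372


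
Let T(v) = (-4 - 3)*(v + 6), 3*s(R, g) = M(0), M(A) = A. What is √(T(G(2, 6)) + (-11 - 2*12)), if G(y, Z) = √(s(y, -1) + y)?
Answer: √(-77 - 7*√2) ≈ 9.322*I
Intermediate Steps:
s(R, g) = 0 (s(R, g) = (⅓)*0 = 0)
G(y, Z) = √y (G(y, Z) = √(0 + y) = √y)
T(v) = -42 - 7*v (T(v) = -7*(6 + v) = -42 - 7*v)
√(T(G(2, 6)) + (-11 - 2*12)) = √((-42 - 7*√2) + (-11 - 2*12)) = √((-42 - 7*√2) + (-11 - 24)) = √((-42 - 7*√2) - 35) = √(-77 - 7*√2)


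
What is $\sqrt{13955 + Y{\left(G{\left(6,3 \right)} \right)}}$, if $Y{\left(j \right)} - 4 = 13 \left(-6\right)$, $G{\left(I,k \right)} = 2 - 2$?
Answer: $\sqrt{13881} \approx 117.82$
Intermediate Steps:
$G{\left(I,k \right)} = 0$
$Y{\left(j \right)} = -74$ ($Y{\left(j \right)} = 4 + 13 \left(-6\right) = 4 - 78 = -74$)
$\sqrt{13955 + Y{\left(G{\left(6,3 \right)} \right)}} = \sqrt{13955 - 74} = \sqrt{13881}$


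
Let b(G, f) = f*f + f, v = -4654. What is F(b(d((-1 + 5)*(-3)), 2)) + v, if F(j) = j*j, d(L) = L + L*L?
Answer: -4618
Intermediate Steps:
d(L) = L + L²
b(G, f) = f + f² (b(G, f) = f² + f = f + f²)
F(j) = j²
F(b(d((-1 + 5)*(-3)), 2)) + v = (2*(1 + 2))² - 4654 = (2*3)² - 4654 = 6² - 4654 = 36 - 4654 = -4618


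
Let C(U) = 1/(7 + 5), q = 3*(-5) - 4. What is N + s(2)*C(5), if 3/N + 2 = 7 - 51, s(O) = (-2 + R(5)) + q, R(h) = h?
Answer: -193/138 ≈ -1.3986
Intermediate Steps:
q = -19 (q = -15 - 4 = -19)
s(O) = -16 (s(O) = (-2 + 5) - 19 = 3 - 19 = -16)
C(U) = 1/12
N = -3/46 (N = 3/(-2 + (7 - 51)) = 3/(-2 - 44) = 3/(-46) = 3*(-1/46) = -3/46 ≈ -0.065217)
N + s(2)*C(5) = -3/46 - 16*1/12 = -3/46 - 4/3 = -193/138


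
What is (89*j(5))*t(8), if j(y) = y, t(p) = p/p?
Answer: 445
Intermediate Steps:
t(p) = 1
(89*j(5))*t(8) = (89*5)*1 = 445*1 = 445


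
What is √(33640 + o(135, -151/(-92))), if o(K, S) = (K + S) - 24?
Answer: 3*√7935621/46 ≈ 183.72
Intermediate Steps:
o(K, S) = -24 + K + S
√(33640 + o(135, -151/(-92))) = √(33640 + (-24 + 135 - 151/(-92))) = √(33640 + (-24 + 135 - 151*(-1/92))) = √(33640 + (-24 + 135 + 151/92)) = √(33640 + 10363/92) = √(3105243/92) = 3*√7935621/46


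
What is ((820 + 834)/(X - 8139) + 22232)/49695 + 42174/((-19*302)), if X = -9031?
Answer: -8448800120008/1224005988675 ≈ -6.9026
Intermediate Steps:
((820 + 834)/(X - 8139) + 22232)/49695 + 42174/((-19*302)) = ((820 + 834)/(-9031 - 8139) + 22232)/49695 + 42174/((-19*302)) = (1654/(-17170) + 22232)*(1/49695) + 42174/(-5738) = (1654*(-1/17170) + 22232)*(1/49695) + 42174*(-1/5738) = (-827/8585 + 22232)*(1/49695) - 21087/2869 = (190860893/8585)*(1/49695) - 21087/2869 = 190860893/426631575 - 21087/2869 = -8448800120008/1224005988675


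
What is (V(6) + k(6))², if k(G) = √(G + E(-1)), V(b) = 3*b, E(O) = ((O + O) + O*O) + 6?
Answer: (18 + √11)² ≈ 454.40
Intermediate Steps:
E(O) = 6 + O² + 2*O (E(O) = (2*O + O²) + 6 = (O² + 2*O) + 6 = 6 + O² + 2*O)
k(G) = √(5 + G) (k(G) = √(G + (6 + (-1)² + 2*(-1))) = √(G + (6 + 1 - 2)) = √(G + 5) = √(5 + G))
(V(6) + k(6))² = (3*6 + √(5 + 6))² = (18 + √11)²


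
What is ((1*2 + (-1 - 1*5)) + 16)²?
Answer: 144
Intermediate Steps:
((1*2 + (-1 - 1*5)) + 16)² = ((2 + (-1 - 5)) + 16)² = ((2 - 6) + 16)² = (-4 + 16)² = 12² = 144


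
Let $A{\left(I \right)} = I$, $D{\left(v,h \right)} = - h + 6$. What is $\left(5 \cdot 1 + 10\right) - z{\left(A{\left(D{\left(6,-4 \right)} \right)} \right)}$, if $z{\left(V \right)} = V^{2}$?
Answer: $-85$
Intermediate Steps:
$D{\left(v,h \right)} = 6 - h$
$\left(5 \cdot 1 + 10\right) - z{\left(A{\left(D{\left(6,-4 \right)} \right)} \right)} = \left(5 \cdot 1 + 10\right) - \left(6 - -4\right)^{2} = \left(5 + 10\right) - \left(6 + 4\right)^{2} = 15 - 10^{2} = 15 - 100 = -85$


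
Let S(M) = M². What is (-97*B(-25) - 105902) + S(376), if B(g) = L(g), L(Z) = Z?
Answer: 37899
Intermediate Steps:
B(g) = g
(-97*B(-25) - 105902) + S(376) = (-97*(-25) - 105902) + 376² = (2425 - 105902) + 141376 = -103477 + 141376 = 37899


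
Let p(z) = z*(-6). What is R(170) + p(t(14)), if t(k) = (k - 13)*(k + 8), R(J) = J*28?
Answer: 4628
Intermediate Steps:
R(J) = 28*J
t(k) = (-13 + k)*(8 + k)
p(z) = -6*z
R(170) + p(t(14)) = 28*170 - 6*(-104 + 14**2 - 5*14) = 4760 - 6*(-104 + 196 - 70) = 4760 - 6*22 = 4760 - 132 = 4628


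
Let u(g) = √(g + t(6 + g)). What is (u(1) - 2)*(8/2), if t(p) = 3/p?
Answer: -8 + 4*√70/7 ≈ -3.2191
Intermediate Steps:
u(g) = √(g + 3/(6 + g))
(u(1) - 2)*(8/2) = (√((3 + 1*(6 + 1))/(6 + 1)) - 2)*(8/2) = (√((3 + 1*7)/7) - 2)*(8*(½)) = (√((3 + 7)/7) - 2)*4 = (√((⅐)*10) - 2)*4 = (√(10/7) - 2)*4 = (√70/7 - 2)*4 = (-2 + √70/7)*4 = -8 + 4*√70/7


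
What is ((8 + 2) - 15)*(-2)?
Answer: 10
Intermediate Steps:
((8 + 2) - 15)*(-2) = (10 - 15)*(-2) = -5*(-2) = 10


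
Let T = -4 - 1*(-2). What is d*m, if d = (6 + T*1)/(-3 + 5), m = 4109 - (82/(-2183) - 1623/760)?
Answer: 6820765049/829540 ≈ 8222.3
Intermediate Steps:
T = -2 (T = -4 + 2 = -2)
m = 6820765049/1659080 (m = 4109 - (82*(-1/2183) - 1623*1/760) = 4109 - (-82/2183 - 1623/760) = 4109 - 1*(-3605329/1659080) = 4109 + 3605329/1659080 = 6820765049/1659080 ≈ 4111.2)
d = 2 (d = (6 - 2*1)/(-3 + 5) = (6 - 2)/2 = (½)*4 = 2)
d*m = 2*(6820765049/1659080) = 6820765049/829540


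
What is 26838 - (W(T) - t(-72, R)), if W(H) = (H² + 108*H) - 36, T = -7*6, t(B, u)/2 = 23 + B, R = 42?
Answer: 29548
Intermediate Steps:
t(B, u) = 46 + 2*B (t(B, u) = 2*(23 + B) = 46 + 2*B)
T = -42
W(H) = -36 + H² + 108*H
26838 - (W(T) - t(-72, R)) = 26838 - ((-36 + (-42)² + 108*(-42)) - (46 + 2*(-72))) = 26838 - ((-36 + 1764 - 4536) - (46 - 144)) = 26838 - (-2808 - 1*(-98)) = 26838 - (-2808 + 98) = 26838 - 1*(-2710) = 26838 + 2710 = 29548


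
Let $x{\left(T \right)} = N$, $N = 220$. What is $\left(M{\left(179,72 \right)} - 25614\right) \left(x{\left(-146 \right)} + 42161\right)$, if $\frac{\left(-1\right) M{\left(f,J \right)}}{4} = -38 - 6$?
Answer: $-1078087878$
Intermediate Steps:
$M{\left(f,J \right)} = 176$ ($M{\left(f,J \right)} = - 4 \left(-38 - 6\right) = \left(-4\right) \left(-44\right) = 176$)
$x{\left(T \right)} = 220$
$\left(M{\left(179,72 \right)} - 25614\right) \left(x{\left(-146 \right)} + 42161\right) = \left(176 - 25614\right) \left(220 + 42161\right) = \left(-25438\right) 42381 = -1078087878$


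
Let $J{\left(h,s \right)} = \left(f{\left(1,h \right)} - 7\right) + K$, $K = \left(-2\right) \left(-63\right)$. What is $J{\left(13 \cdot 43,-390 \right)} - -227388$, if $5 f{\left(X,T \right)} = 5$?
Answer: $227508$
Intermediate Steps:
$f{\left(X,T \right)} = 1$ ($f{\left(X,T \right)} = \frac{1}{5} \cdot 5 = 1$)
$K = 126$
$J{\left(h,s \right)} = 120$ ($J{\left(h,s \right)} = \left(1 - 7\right) + 126 = -6 + 126 = 120$)
$J{\left(13 \cdot 43,-390 \right)} - -227388 = 120 - -227388 = 120 + 227388 = 227508$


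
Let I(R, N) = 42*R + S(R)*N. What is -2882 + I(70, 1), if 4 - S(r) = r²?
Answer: -4838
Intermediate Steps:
S(r) = 4 - r²
I(R, N) = 42*R + N*(4 - R²) (I(R, N) = 42*R + (4 - R²)*N = 42*R + N*(4 - R²))
-2882 + I(70, 1) = -2882 + (42*70 - 1*1*(-4 + 70²)) = -2882 + (2940 - 1*1*(-4 + 4900)) = -2882 + (2940 - 1*1*4896) = -2882 + (2940 - 4896) = -2882 - 1956 = -4838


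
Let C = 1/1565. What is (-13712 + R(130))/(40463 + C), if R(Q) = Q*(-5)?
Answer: -11238265/31662298 ≈ -0.35494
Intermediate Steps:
R(Q) = -5*Q
C = 1/1565 ≈ 0.00063898
(-13712 + R(130))/(40463 + C) = (-13712 - 5*130)/(40463 + 1/1565) = (-13712 - 650)/(63324596/1565) = -14362*1565/63324596 = -11238265/31662298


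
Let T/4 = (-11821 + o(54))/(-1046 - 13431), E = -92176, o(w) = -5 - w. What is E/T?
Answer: -83401997/2970 ≈ -28081.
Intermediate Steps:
T = 47520/14477 (T = 4*((-11821 + (-5 - 1*54))/(-1046 - 13431)) = 4*((-11821 + (-5 - 54))/(-14477)) = 4*((-11821 - 59)*(-1/14477)) = 4*(-11880*(-1/14477)) = 4*(11880/14477) = 47520/14477 ≈ 3.2824)
E/T = -92176/47520/14477 = -92176*14477/47520 = -83401997/2970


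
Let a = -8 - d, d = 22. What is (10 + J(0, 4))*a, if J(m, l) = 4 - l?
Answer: -300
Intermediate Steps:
a = -30 (a = -8 - 1*22 = -8 - 22 = -30)
(10 + J(0, 4))*a = (10 + (4 - 1*4))*(-30) = (10 + (4 - 4))*(-30) = (10 + 0)*(-30) = 10*(-30) = -300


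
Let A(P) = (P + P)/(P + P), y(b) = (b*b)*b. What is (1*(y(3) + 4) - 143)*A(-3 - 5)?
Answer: -112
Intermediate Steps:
y(b) = b**3 (y(b) = b**2*b = b**3)
A(P) = 1 (A(P) = (2*P)/((2*P)) = (2*P)*(1/(2*P)) = 1)
(1*(y(3) + 4) - 143)*A(-3 - 5) = (1*(3**3 + 4) - 143)*1 = (1*(27 + 4) - 143)*1 = (1*31 - 143)*1 = (31 - 143)*1 = -112*1 = -112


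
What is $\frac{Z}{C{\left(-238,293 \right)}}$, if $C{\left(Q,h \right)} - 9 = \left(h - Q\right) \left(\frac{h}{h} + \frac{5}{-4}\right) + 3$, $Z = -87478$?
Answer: $\frac{349912}{483} \approx 724.46$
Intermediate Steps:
$C{\left(Q,h \right)} = 12 - \frac{h}{4} + \frac{Q}{4}$ ($C{\left(Q,h \right)} = 9 + \left(\left(h - Q\right) \left(\frac{h}{h} + \frac{5}{-4}\right) + 3\right) = 9 + \left(\left(h - Q\right) \left(1 + 5 \left(- \frac{1}{4}\right)\right) + 3\right) = 9 + \left(\left(h - Q\right) \left(1 - \frac{5}{4}\right) + 3\right) = 9 + \left(\left(h - Q\right) \left(- \frac{1}{4}\right) + 3\right) = 9 + \left(\left(- \frac{h}{4} + \frac{Q}{4}\right) + 3\right) = 9 + \left(3 - \frac{h}{4} + \frac{Q}{4}\right) = 12 - \frac{h}{4} + \frac{Q}{4}$)
$\frac{Z}{C{\left(-238,293 \right)}} = - \frac{87478}{12 - \frac{293}{4} + \frac{1}{4} \left(-238\right)} = - \frac{87478}{12 - \frac{293}{4} - \frac{119}{2}} = - \frac{87478}{- \frac{483}{4}} = \left(-87478\right) \left(- \frac{4}{483}\right) = \frac{349912}{483}$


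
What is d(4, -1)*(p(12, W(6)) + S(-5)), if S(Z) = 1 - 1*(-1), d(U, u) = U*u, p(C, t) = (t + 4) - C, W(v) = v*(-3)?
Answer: 96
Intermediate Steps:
W(v) = -3*v
p(C, t) = 4 + t - C (p(C, t) = (4 + t) - C = 4 + t - C)
S(Z) = 2 (S(Z) = 1 + 1 = 2)
d(4, -1)*(p(12, W(6)) + S(-5)) = (4*(-1))*((4 - 3*6 - 1*12) + 2) = -4*((4 - 18 - 12) + 2) = -4*(-26 + 2) = -4*(-24) = 96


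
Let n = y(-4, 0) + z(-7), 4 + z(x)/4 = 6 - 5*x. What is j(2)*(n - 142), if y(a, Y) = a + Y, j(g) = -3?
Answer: -6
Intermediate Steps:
z(x) = 8 - 20*x (z(x) = -16 + 4*(6 - 5*x) = -16 + (24 - 20*x) = 8 - 20*x)
y(a, Y) = Y + a
n = 144 (n = (0 - 4) + (8 - 20*(-7)) = -4 + (8 + 140) = -4 + 148 = 144)
j(2)*(n - 142) = -3*(144 - 142) = -3*2 = -6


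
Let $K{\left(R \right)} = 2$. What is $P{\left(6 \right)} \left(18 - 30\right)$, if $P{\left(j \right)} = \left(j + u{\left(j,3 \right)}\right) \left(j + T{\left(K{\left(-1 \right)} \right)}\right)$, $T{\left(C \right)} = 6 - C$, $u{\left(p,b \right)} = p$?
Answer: $-1440$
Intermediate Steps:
$P{\left(j \right)} = 2 j \left(4 + j\right)$ ($P{\left(j \right)} = \left(j + j\right) \left(j + \left(6 - 2\right)\right) = 2 j \left(j + \left(6 - 2\right)\right) = 2 j \left(j + 4\right) = 2 j \left(4 + j\right)$)
$P{\left(6 \right)} \left(18 - 30\right) = 2 \cdot 6 \left(4 + 6\right) \left(18 - 30\right) = 2 \cdot 6 \cdot 10 \left(18 - 30\right) = 120 \left(18 - 30\right) = 120 \left(-12\right) = -1440$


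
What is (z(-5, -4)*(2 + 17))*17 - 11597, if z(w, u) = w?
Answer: -13212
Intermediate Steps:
(z(-5, -4)*(2 + 17))*17 - 11597 = -5*(2 + 17)*17 - 11597 = -5*19*17 - 11597 = -95*17 - 11597 = -1615 - 11597 = -13212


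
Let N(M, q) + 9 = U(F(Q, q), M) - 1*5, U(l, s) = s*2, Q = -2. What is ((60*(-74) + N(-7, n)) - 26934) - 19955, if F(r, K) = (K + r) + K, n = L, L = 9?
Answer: -51357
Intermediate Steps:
n = 9
F(r, K) = r + 2*K
U(l, s) = 2*s
N(M, q) = -14 + 2*M (N(M, q) = -9 + (2*M - 1*5) = -9 + (2*M - 5) = -9 + (-5 + 2*M) = -14 + 2*M)
((60*(-74) + N(-7, n)) - 26934) - 19955 = ((60*(-74) + (-14 + 2*(-7))) - 26934) - 19955 = ((-4440 + (-14 - 14)) - 26934) - 19955 = ((-4440 - 28) - 26934) - 19955 = (-4468 - 26934) - 19955 = -31402 - 19955 = -51357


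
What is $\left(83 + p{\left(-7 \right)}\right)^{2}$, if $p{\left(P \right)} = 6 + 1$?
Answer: $8100$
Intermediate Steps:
$p{\left(P \right)} = 7$
$\left(83 + p{\left(-7 \right)}\right)^{2} = \left(83 + 7\right)^{2} = 90^{2} = 8100$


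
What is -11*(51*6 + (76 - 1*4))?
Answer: -4158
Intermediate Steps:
-11*(51*6 + (76 - 1*4)) = -11*(306 + (76 - 4)) = -11*(306 + 72) = -11*378 = -4158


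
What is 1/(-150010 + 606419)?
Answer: 1/456409 ≈ 2.1910e-6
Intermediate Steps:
1/(-150010 + 606419) = 1/456409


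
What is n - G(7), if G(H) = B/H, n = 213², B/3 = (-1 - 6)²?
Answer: 45348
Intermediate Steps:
B = 147 (B = 3*(-1 - 6)² = 3*(-7)² = 3*49 = 147)
n = 45369
G(H) = 147/H
n - G(7) = 45369 - 147/7 = 45369 - 1*21 = 45369 - 21 = 45348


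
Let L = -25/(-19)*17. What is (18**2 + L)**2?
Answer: 43309561/361 ≈ 1.1997e+5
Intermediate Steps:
L = 425/19 (L = -25*(-1/19)*17 = (25/19)*17 = 425/19 ≈ 22.368)
(18**2 + L)**2 = (18**2 + 425/19)**2 = (324 + 425/19)**2 = (6581/19)**2 = 43309561/361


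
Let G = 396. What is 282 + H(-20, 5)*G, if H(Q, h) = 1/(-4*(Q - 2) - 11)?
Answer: 2010/7 ≈ 287.14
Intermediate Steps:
H(Q, h) = 1/(-3 - 4*Q) (H(Q, h) = 1/(-4*(-2 + Q) - 11) = 1/((8 - 4*Q) - 11) = 1/(-3 - 4*Q))
282 + H(-20, 5)*G = 282 - 1/(3 + 4*(-20))*396 = 282 - 1/(3 - 80)*396 = 282 - 1/(-77)*396 = 282 - 1*(-1/77)*396 = 282 + (1/77)*396 = 282 + 36/7 = 2010/7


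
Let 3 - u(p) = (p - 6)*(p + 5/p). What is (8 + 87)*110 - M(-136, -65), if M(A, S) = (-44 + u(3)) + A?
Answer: 10613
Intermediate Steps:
u(p) = 3 - (-6 + p)*(p + 5/p) (u(p) = 3 - (p - 6)*(p + 5/p) = 3 - (-6 + p)*(p + 5/p))
M(A, S) = -27 + A (M(A, S) = (-44 + (-2 - 1*3² + 6*3 + 30/3)) + A = (-44 + (-2 - 1*9 + 18 + 30*(⅓))) + A = (-44 + (-2 - 9 + 18 + 10)) + A = (-44 + 17) + A = -27 + A)
(8 + 87)*110 - M(-136, -65) = (8 + 87)*110 - (-27 - 136) = 95*110 - 1*(-163) = 10450 + 163 = 10613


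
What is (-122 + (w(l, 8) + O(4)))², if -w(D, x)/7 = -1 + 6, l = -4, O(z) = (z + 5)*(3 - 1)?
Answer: 19321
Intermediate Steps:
O(z) = 10 + 2*z (O(z) = (5 + z)*2 = 10 + 2*z)
w(D, x) = -35 (w(D, x) = -7*(-1 + 6) = -7*5 = -35)
(-122 + (w(l, 8) + O(4)))² = (-122 + (-35 + (10 + 2*4)))² = (-122 + (-35 + (10 + 8)))² = (-122 + (-35 + 18))² = (-122 - 17)² = (-139)² = 19321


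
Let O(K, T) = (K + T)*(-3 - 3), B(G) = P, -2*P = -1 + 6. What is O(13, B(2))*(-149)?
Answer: 9387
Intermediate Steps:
P = -5/2 (P = -(-1 + 6)/2 = -½*5 = -5/2 ≈ -2.5000)
B(G) = -5/2
O(K, T) = -6*K - 6*T (O(K, T) = (K + T)*(-6) = -6*K - 6*T)
O(13, B(2))*(-149) = (-6*13 - 6*(-5/2))*(-149) = (-78 + 15)*(-149) = -63*(-149) = 9387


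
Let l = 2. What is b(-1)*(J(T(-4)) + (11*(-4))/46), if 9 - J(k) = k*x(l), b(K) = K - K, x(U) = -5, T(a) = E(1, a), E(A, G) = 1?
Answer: 0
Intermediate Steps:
T(a) = 1
b(K) = 0
J(k) = 9 + 5*k (J(k) = 9 - k*(-5) = 9 - (-5)*k = 9 + 5*k)
b(-1)*(J(T(-4)) + (11*(-4))/46) = 0*((9 + 5*1) + (11*(-4))/46) = 0*((9 + 5) - 44*1/46) = 0*(14 - 22/23) = 0*(300/23) = 0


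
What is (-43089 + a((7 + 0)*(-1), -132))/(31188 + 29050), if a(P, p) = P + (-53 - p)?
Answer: -43017/60238 ≈ -0.71412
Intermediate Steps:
a(P, p) = -53 + P - p
(-43089 + a((7 + 0)*(-1), -132))/(31188 + 29050) = (-43089 + (-53 + (7 + 0)*(-1) - 1*(-132)))/(31188 + 29050) = (-43089 + (-53 + 7*(-1) + 132))/60238 = (-43089 + (-53 - 7 + 132))*(1/60238) = (-43089 + 72)*(1/60238) = -43017*1/60238 = -43017/60238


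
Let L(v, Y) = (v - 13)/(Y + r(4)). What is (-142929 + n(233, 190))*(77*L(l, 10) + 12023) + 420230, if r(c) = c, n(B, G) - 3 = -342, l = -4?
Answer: -1708695376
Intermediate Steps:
n(B, G) = -339 (n(B, G) = 3 - 342 = -339)
L(v, Y) = (-13 + v)/(4 + Y) (L(v, Y) = (v - 13)/(Y + 4) = (-13 + v)/(4 + Y))
(-142929 + n(233, 190))*(77*L(l, 10) + 12023) + 420230 = (-142929 - 339)*(77*((-13 - 4)/(4 + 10)) + 12023) + 420230 = -143268*(77*(-17/14) + 12023) + 420230 = -143268*(-187/2 + 12023) + 420230 = -143268*23859/2 + 420230 = -1709115606 + 420230 = -1708695376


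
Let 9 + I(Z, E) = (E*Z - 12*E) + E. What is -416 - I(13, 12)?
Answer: -431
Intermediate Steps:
I(Z, E) = -9 - 11*E + E*Z (I(Z, E) = -9 + ((E*Z - 12*E) + E) = -9 + ((-12*E + E*Z) + E) = -9 + (-11*E + E*Z) = -9 - 11*E + E*Z)
-416 - I(13, 12) = -416 - (-9 - 11*12 + 12*13) = -416 - (-9 - 132 + 156) = -416 - 1*15 = -416 - 15 = -431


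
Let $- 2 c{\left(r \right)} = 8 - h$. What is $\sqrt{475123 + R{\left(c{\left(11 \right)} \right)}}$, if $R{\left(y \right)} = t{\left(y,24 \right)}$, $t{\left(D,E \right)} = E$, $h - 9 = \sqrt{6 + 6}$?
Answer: $\sqrt{475147} \approx 689.31$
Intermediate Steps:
$h = 9 + 2 \sqrt{3}$ ($h = 9 + \sqrt{6 + 6} = 9 + \sqrt{12} = 9 + 2 \sqrt{3} \approx 12.464$)
$c{\left(r \right)} = \frac{1}{2} + \sqrt{3}$ ($c{\left(r \right)} = - \frac{8 - \left(9 + 2 \sqrt{3}\right)}{2} = - \frac{-1 - 2 \sqrt{3}}{2} = \frac{1}{2} + \sqrt{3}$)
$R{\left(y \right)} = 24$
$\sqrt{475123 + R{\left(c{\left(11 \right)} \right)}} = \sqrt{475123 + 24} = \sqrt{475147}$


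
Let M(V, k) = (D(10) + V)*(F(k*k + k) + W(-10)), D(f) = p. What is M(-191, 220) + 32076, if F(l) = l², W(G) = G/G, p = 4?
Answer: -442050090911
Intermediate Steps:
W(G) = 1
D(f) = 4
M(V, k) = (1 + (k + k²)²)*(4 + V) (M(V, k) = (4 + V)*((k*k + k)² + 1) = (4 + V)*((k² + k)² + 1) = (4 + V)*((k + k²)² + 1) = (4 + V)*(1 + (k + k²)²) = (1 + (k + k²)²)*(4 + V))
M(-191, 220) + 32076 = (4 - 191 + 4*220²*(1 + 220)² - 191*220²*(1 + 220)²) + 32076 = (4 - 191 + 4*48400*221² - 191*48400*221²) + 32076 = (4 - 191 + 4*48400*48841 - 191*48400*48841) + 32076 = (4 - 191 + 9455617600 - 451505740400) + 32076 = -442050122987 + 32076 = -442050090911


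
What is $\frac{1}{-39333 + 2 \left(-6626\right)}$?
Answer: $- \frac{1}{52585} \approx -1.9017 \cdot 10^{-5}$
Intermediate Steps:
$\frac{1}{-39333 + 2 \left(-6626\right)} = \frac{1}{-39333 - 13252} = \frac{1}{-52585} = - \frac{1}{52585}$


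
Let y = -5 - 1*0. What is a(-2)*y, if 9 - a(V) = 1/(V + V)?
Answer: -185/4 ≈ -46.250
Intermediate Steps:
y = -5 (y = -5 + 0 = -5)
a(V) = 9 - 1/(2*V) (a(V) = 9 - 1/(V + V) = 9 - 1/(2*V))
a(-2)*y = (9 - ½/(-2))*(-5) = (9 - ½*(-½))*(-5) = (9 + ¼)*(-5) = (37/4)*(-5) = -185/4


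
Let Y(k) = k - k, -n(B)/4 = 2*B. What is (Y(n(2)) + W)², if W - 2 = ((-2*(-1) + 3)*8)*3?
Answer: 14884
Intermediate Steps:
n(B) = -8*B
Y(k) = 0
W = 122 (W = 2 + ((-2*(-1) + 3)*8)*3 = 2 + ((2 + 3)*8)*3 = 2 + (5*8)*3 = 2 + 40*3 = 2 + 120 = 122)
(Y(n(2)) + W)² = (0 + 122)² = 122² = 14884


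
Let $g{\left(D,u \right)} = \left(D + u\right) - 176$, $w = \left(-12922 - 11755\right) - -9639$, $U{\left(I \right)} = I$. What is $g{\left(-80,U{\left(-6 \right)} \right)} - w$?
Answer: $14776$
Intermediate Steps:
$w = -15038$ ($w = -24677 + 9639 = -15038$)
$g{\left(D,u \right)} = -176 + D + u$
$g{\left(-80,U{\left(-6 \right)} \right)} - w = \left(-176 - 80 - 6\right) - -15038 = -262 + 15038 = 14776$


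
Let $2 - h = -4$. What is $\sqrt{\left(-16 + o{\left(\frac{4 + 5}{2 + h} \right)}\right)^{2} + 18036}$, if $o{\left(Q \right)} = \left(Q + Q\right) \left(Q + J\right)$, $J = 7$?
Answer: $\frac{\sqrt{18474193}}{32} \approx 134.32$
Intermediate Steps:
$h = 6$ ($h = 2 - -4 = 2 + 4 = 6$)
$o{\left(Q \right)} = 2 Q \left(7 + Q\right)$ ($o{\left(Q \right)} = \left(Q + Q\right) \left(Q + 7\right) = 2 Q \left(7 + Q\right)$)
$\sqrt{\left(-16 + o{\left(\frac{4 + 5}{2 + h} \right)}\right)^{2} + 18036} = \sqrt{\left(-16 + 2 \frac{4 + 5}{2 + 6} \left(7 + \frac{4 + 5}{2 + 6}\right)\right)^{2} + 18036} = \sqrt{\left(-16 + 2 \cdot \frac{9}{8} \left(7 + \frac{9}{8}\right)\right)^{2} + 18036} = \sqrt{\left(-16 + 2 \cdot \frac{9}{8} \cdot \frac{65}{8}\right)^{2} + 18036} = \sqrt{\left(-16 + \frac{585}{32}\right)^{2} + 18036} = \sqrt{\left(\frac{73}{32}\right)^{2} + 18036} = \sqrt{\frac{5329}{1024} + 18036} = \sqrt{\frac{18474193}{1024}} = \frac{\sqrt{18474193}}{32}$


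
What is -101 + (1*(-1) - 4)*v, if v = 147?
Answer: -836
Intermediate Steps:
-101 + (1*(-1) - 4)*v = -101 + (1*(-1) - 4)*147 = -101 + (-1 - 4)*147 = -101 - 5*147 = -101 - 735 = -836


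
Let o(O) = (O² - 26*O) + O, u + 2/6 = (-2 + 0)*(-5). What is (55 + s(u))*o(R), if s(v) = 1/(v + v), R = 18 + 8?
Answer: 41509/29 ≈ 1431.3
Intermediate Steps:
R = 26
u = 29/3 (u = -⅓ + (-2 + 0)*(-5) = -⅓ - 2*(-5) = -⅓ + 10 = 29/3 ≈ 9.6667)
s(v) = 1/(2*v)
o(O) = O² - 25*O
(55 + s(u))*o(R) = (55 + 1/(2*(29/3)))*(26*(-25 + 26)) = (55 + (½)*(3/29))*(26*1) = (55 + 3/58)*26 = (3193/58)*26 = 41509/29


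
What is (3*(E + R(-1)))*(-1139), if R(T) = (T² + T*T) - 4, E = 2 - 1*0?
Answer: 0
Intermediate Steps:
E = 2 (E = 2 + 0 = 2)
R(T) = -4 + 2*T² (R(T) = (T² + T²) - 4 = 2*T² - 4 = -4 + 2*T²)
(3*(E + R(-1)))*(-1139) = (3*(2 + (-4 + 2*(-1)²)))*(-1139) = (3*(2 + (-4 + 2*1)))*(-1139) = (3*(2 + (-4 + 2)))*(-1139) = (3*(2 - 2))*(-1139) = (3*0)*(-1139) = 0*(-1139) = 0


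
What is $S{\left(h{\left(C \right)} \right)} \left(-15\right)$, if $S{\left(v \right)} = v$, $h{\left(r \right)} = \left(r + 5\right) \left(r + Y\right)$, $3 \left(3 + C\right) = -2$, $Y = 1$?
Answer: $\frac{160}{3} \approx 53.333$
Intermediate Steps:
$C = - \frac{11}{3}$ ($C = -3 + \frac{1}{3} \left(-2\right) = -3 - \frac{2}{3} = - \frac{11}{3} \approx -3.6667$)
$h{\left(r \right)} = \left(1 + r\right) \left(5 + r\right)$ ($h{\left(r \right)} = \left(r + 5\right) \left(r + 1\right) = \left(5 + r\right) \left(1 + r\right) = \left(1 + r\right) \left(5 + r\right)$)
$S{\left(h{\left(C \right)} \right)} \left(-15\right) = \left(5 + \left(- \frac{11}{3}\right)^{2} + 6 \left(- \frac{11}{3}\right)\right) \left(-15\right) = \left(5 + \frac{121}{9} - 22\right) \left(-15\right) = \left(- \frac{32}{9}\right) \left(-15\right) = \frac{160}{3}$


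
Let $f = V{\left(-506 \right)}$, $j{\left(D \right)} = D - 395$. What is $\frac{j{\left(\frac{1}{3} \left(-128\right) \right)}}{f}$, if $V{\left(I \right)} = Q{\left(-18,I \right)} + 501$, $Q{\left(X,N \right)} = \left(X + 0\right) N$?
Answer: $- \frac{1313}{28827} \approx -0.045548$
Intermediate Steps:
$Q{\left(X,N \right)} = N X$ ($Q{\left(X,N \right)} = X N = N X$)
$j{\left(D \right)} = -395 + D$
$V{\left(I \right)} = 501 - 18 I$ ($V{\left(I \right)} = I \left(-18\right) + 501 = - 18 I + 501 = 501 - 18 I$)
$f = 9609$ ($f = 501 - -9108 = 501 + 9108 = 9609$)
$\frac{j{\left(\frac{1}{3} \left(-128\right) \right)}}{f} = \frac{-395 + \frac{1}{3} \left(-128\right)}{9609} = \left(-395 + \frac{1}{3} \left(-128\right)\right) \frac{1}{9609} = \left(-395 - \frac{128}{3}\right) \frac{1}{9609} = \left(- \frac{1313}{3}\right) \frac{1}{9609} = - \frac{1313}{28827}$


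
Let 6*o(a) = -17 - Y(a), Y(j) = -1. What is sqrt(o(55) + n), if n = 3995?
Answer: sqrt(35931)/3 ≈ 63.185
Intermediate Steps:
o(a) = -8/3 (o(a) = (-17 - 1*(-1))/6 = (-17 + 1)/6 = (1/6)*(-16) = -8/3)
sqrt(o(55) + n) = sqrt(-8/3 + 3995) = sqrt(11977/3) = sqrt(35931)/3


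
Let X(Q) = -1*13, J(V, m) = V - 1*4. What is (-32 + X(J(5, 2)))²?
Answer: 2025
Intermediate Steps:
J(V, m) = -4 + V (J(V, m) = V - 4 = -4 + V)
X(Q) = -13
(-32 + X(J(5, 2)))² = (-32 - 13)² = (-45)² = 2025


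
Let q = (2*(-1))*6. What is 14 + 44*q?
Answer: -514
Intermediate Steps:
q = -12 (q = -2*6 = -12)
14 + 44*q = 14 + 44*(-12) = 14 - 528 = -514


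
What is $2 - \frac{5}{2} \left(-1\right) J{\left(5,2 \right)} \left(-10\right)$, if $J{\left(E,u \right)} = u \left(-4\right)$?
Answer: $400$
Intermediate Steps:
$J{\left(E,u \right)} = - 4 u$
$2 - \frac{5}{2} \left(-1\right) J{\left(5,2 \right)} \left(-10\right) = 2 - \frac{5}{2} \left(-1\right) \left(\left(-4\right) 2\right) \left(-10\right) = 2 \left(-5\right) \frac{1}{2} \left(-1\right) \left(-8\right) \left(-10\right) = 2 \left(- \frac{5}{2}\right) \left(-1\right) \left(-8\right) \left(-10\right) = 2 \cdot \frac{5}{2} \left(-8\right) \left(-10\right) = 2 \left(-20\right) \left(-10\right) = \left(-40\right) \left(-10\right) = 400$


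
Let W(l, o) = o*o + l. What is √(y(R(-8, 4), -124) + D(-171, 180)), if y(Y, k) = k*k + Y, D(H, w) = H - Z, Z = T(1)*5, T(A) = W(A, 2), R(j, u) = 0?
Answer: 2*√3795 ≈ 123.21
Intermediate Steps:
W(l, o) = l + o² (W(l, o) = o² + l = l + o²)
T(A) = 4 + A (T(A) = A + 2² = A + 4 = 4 + A)
Z = 25 (Z = (4 + 1)*5 = 5*5 = 25)
D(H, w) = -25 + H (D(H, w) = H - 1*25 = H - 25 = -25 + H)
y(Y, k) = Y + k² (y(Y, k) = k² + Y = Y + k²)
√(y(R(-8, 4), -124) + D(-171, 180)) = √((0 + (-124)²) + (-25 - 171)) = √((0 + 15376) - 196) = √(15376 - 196) = √15180 = 2*√3795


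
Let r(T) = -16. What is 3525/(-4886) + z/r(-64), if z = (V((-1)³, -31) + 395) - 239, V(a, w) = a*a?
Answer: -411751/39088 ≈ -10.534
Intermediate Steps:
V(a, w) = a²
z = 157 (z = (((-1)³)² + 395) - 239 = ((-1)² + 395) - 239 = (1 + 395) - 239 = 396 - 239 = 157)
3525/(-4886) + z/r(-64) = 3525/(-4886) + 157/(-16) = 3525*(-1/4886) + 157*(-1/16) = -3525/4886 - 157/16 = -411751/39088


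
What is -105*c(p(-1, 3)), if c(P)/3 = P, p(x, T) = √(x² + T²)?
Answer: -315*√10 ≈ -996.12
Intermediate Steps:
p(x, T) = √(T² + x²)
c(P) = 3*P
-105*c(p(-1, 3)) = -315*√(3² + (-1)²) = -315*√(9 + 1) = -315*√10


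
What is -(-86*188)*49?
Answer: 792232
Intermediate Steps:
-(-86*188)*49 = -(-16168)*49 = -1*(-792232) = 792232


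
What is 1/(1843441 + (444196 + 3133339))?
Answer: 1/5420976 ≈ 1.8447e-7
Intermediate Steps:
1/(1843441 + (444196 + 3133339)) = 1/(1843441 + 3577535) = 1/5420976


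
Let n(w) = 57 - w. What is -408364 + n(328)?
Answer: -408635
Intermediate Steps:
-408364 + n(328) = -408364 + (57 - 1*328) = -408364 + (57 - 328) = -408364 - 271 = -408635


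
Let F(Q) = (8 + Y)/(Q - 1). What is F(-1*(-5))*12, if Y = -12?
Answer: -12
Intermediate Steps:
F(Q) = -4/(-1 + Q) (F(Q) = (8 - 12)/(Q - 1) = -4/(-1 + Q))
F(-1*(-5))*12 = -4/(-1 - 1*(-5))*12 = -4/(-1 + 5)*12 = -4/4*12 = -4*¼*12 = -1*12 = -12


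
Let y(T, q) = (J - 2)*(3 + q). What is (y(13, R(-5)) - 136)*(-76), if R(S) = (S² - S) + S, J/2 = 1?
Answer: 10336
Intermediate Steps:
J = 2 (J = 2*1 = 2)
R(S) = S²
y(T, q) = 0 (y(T, q) = (2 - 2)*(3 + q) = 0*(3 + q) = 0)
(y(13, R(-5)) - 136)*(-76) = (0 - 136)*(-76) = -136*(-76) = 10336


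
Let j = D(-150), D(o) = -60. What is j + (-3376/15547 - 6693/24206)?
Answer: -3252230921/53761526 ≈ -60.494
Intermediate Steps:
j = -60
j + (-3376/15547 - 6693/24206) = -60 + (-3376/15547 - 6693/24206) = -60 - 26539361/53761526 = -3252230921/53761526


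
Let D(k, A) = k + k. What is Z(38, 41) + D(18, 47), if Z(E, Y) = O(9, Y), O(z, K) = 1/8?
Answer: 289/8 ≈ 36.125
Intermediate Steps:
D(k, A) = 2*k
O(z, K) = 1/8
Z(E, Y) = 1/8
Z(38, 41) + D(18, 47) = 1/8 + 2*18 = 1/8 + 36 = 289/8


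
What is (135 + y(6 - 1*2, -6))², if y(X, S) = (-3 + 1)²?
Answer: 19321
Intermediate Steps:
y(X, S) = 4 (y(X, S) = (-2)² = 4)
(135 + y(6 - 1*2, -6))² = (135 + 4)² = 139² = 19321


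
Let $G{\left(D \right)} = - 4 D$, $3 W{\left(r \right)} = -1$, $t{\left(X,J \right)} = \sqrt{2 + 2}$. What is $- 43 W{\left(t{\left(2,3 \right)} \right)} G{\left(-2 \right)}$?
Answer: $\frac{344}{3} \approx 114.67$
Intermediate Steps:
$t{\left(X,J \right)} = 2$ ($t{\left(X,J \right)} = \sqrt{4} = 2$)
$W{\left(r \right)} = - \frac{1}{3}$ ($W{\left(r \right)} = \frac{1}{3} \left(-1\right) = - \frac{1}{3}$)
$- 43 W{\left(t{\left(2,3 \right)} \right)} G{\left(-2 \right)} = \left(-43\right) \left(- \frac{1}{3}\right) \left(\left(-4\right) \left(-2\right)\right) = \frac{43}{3} \cdot 8 = \frac{344}{3}$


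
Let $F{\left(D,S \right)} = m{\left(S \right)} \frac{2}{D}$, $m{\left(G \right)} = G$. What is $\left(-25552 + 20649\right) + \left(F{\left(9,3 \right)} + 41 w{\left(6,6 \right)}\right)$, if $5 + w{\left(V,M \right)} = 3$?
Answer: $- \frac{14953}{3} \approx -4984.3$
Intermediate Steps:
$w{\left(V,M \right)} = -2$ ($w{\left(V,M \right)} = -5 + 3 = -2$)
$F{\left(D,S \right)} = \frac{2 S}{D}$ ($F{\left(D,S \right)} = S \frac{2}{D} = \frac{2 S}{D}$)
$\left(-25552 + 20649\right) + \left(F{\left(9,3 \right)} + 41 w{\left(6,6 \right)}\right) = \left(-25552 + 20649\right) + \left(2 \cdot 3 \cdot \frac{1}{9} + 41 \left(-2\right)\right) = -4903 - \left(82 - \frac{2}{3}\right) = -4903 + \left(\frac{2}{3} - 82\right) = -4903 - \frac{244}{3} = - \frac{14953}{3}$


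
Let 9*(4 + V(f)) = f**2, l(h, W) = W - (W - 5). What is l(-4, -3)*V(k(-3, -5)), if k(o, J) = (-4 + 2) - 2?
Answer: -100/9 ≈ -11.111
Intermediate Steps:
l(h, W) = 5 (l(h, W) = W - (-5 + W) = W + (5 - W) = 5)
k(o, J) = -4 (k(o, J) = -2 - 2 = -4)
V(f) = -4 + f**2/9
l(-4, -3)*V(k(-3, -5)) = 5*(-4 + (1/9)*(-4)**2) = 5*(-4 + (1/9)*16) = 5*(-4 + 16/9) = 5*(-20/9) = -100/9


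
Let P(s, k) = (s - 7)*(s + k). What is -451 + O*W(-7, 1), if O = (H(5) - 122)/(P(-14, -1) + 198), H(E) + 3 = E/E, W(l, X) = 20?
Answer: -233843/513 ≈ -455.83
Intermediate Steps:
H(E) = -2 (H(E) = -3 + E/E = -3 + 1 = -2)
P(s, k) = (-7 + s)*(k + s)
O = -124/513 (O = (-2 - 122)/(((-14)² - 7*(-1) - 7*(-14) - 1*(-14)) + 198) = -124/((196 + 7 + 98 + 14) + 198) = -124/(315 + 198) = -124/513 ≈ -0.24172)
-451 + O*W(-7, 1) = -451 - 124/513*20 = -451 - 2480/513 = -233843/513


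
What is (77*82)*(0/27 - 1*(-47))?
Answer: 296758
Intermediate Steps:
(77*82)*(0/27 - 1*(-47)) = 6314*(0*(1/27) + 47) = 6314*(0 + 47) = 6314*47 = 296758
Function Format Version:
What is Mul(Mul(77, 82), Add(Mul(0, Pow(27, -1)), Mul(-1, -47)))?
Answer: 296758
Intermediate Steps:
Mul(Mul(77, 82), Add(Mul(0, Pow(27, -1)), Mul(-1, -47))) = Mul(6314, Add(Mul(0, Rational(1, 27)), 47)) = Mul(6314, Add(0, 47)) = Mul(6314, 47) = 296758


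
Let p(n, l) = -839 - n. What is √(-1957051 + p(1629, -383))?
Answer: I*√1959519 ≈ 1399.8*I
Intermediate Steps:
√(-1957051 + p(1629, -383)) = √(-1957051 + (-839 - 1*1629)) = √(-1957051 + (-839 - 1629)) = √(-1957051 - 2468) = √(-1959519) = I*√1959519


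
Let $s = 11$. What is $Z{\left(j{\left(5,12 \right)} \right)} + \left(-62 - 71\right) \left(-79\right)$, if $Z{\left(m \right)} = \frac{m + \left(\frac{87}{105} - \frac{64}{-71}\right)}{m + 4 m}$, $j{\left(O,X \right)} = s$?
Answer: $\frac{1436075859}{136675} \approx 10507.0$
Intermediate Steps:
$j{\left(O,X \right)} = 11$
$Z{\left(m \right)} = \frac{\frac{4299}{2485} + m}{5 m}$ ($Z{\left(m \right)} = \frac{m + \left(87 \cdot \frac{1}{105} - - \frac{64}{71}\right)}{5 m} = \left(m + \left(\frac{29}{35} + \frac{64}{71}\right)\right) \frac{1}{5 m} = \left(m + \frac{4299}{2485}\right) \frac{1}{5 m} = \left(\frac{4299}{2485} + m\right) \frac{1}{5 m} = \frac{\frac{4299}{2485} + m}{5 m}$)
$Z{\left(j{\left(5,12 \right)} \right)} + \left(-62 - 71\right) \left(-79\right) = \frac{4299 + 2485 \cdot 11}{12425 \cdot 11} + \left(-62 - 71\right) \left(-79\right) = \frac{1}{12425} \cdot \frac{1}{11} \left(4299 + 27335\right) - -10507 = \frac{1}{12425} \cdot \frac{1}{11} \cdot 31634 + 10507 = \frac{31634}{136675} + 10507 = \frac{1436075859}{136675}$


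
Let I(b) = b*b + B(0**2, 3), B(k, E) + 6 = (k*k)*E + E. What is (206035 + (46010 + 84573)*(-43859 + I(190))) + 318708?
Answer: -1013060503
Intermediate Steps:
B(k, E) = -6 + E + E*k**2 (B(k, E) = -6 + ((k*k)*E + E) = -6 + (k**2*E + E) = -6 + (E*k**2 + E) = -6 + (E + E*k**2) = -6 + E + E*k**2)
I(b) = -3 + b**2 (I(b) = b*b + (-6 + 3 + 3*(0**2)**2) = b**2 + (-6 + 3 + 3*0**2) = b**2 + (-6 + 3 + 3*0) = b**2 + (-6 + 3 + 0) = b**2 - 3 = -3 + b**2)
(206035 + (46010 + 84573)*(-43859 + I(190))) + 318708 = (206035 + (46010 + 84573)*(-43859 + (-3 + 190**2))) + 318708 = (206035 + 130583*(-43859 + (-3 + 36100))) + 318708 = (206035 + 130583*(-43859 + 36097)) + 318708 = (206035 + 130583*(-7762)) + 318708 = (206035 - 1013585246) + 318708 = -1013379211 + 318708 = -1013060503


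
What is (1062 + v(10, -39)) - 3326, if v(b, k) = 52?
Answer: -2212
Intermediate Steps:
(1062 + v(10, -39)) - 3326 = (1062 + 52) - 3326 = 1114 - 3326 = -2212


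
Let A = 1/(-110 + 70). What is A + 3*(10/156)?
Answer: 87/520 ≈ 0.16731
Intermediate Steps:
A = -1/40 (A = 1/(-40) = -1/40 ≈ -0.025000)
A + 3*(10/156) = -1/40 + 3*(10/156) = -1/40 + 3*(10*(1/156)) = -1/40 + 3*(5/78) = -1/40 + 5/26 = 87/520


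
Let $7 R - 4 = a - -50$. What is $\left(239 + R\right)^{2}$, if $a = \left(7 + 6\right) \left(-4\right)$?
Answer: $\frac{2805625}{49} \approx 57258.0$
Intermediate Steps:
$a = -52$ ($a = 13 \left(-4\right) = -52$)
$R = \frac{2}{7}$ ($R = \frac{4}{7} + \frac{-52 - -50}{7} = \frac{4}{7} + \frac{-52 + 50}{7} = \frac{4}{7} + \frac{1}{7} \left(-2\right) = \frac{4}{7} - \frac{2}{7} = \frac{2}{7} \approx 0.28571$)
$\left(239 + R\right)^{2} = \left(239 + \frac{2}{7}\right)^{2} = \left(\frac{1675}{7}\right)^{2} = \frac{2805625}{49}$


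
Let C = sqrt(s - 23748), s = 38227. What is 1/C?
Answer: sqrt(14479)/14479 ≈ 0.0083106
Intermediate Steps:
C = sqrt(14479) (C = sqrt(38227 - 23748) = sqrt(14479) ≈ 120.33)
1/C = 1/(sqrt(14479)) = sqrt(14479)/14479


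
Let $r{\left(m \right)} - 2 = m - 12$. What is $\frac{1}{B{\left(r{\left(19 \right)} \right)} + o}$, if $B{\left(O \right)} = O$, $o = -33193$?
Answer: $- \frac{1}{33184} \approx -3.0135 \cdot 10^{-5}$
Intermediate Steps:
$r{\left(m \right)} = -10 + m$ ($r{\left(m \right)} = 2 + \left(m - 12\right) = 2 + \left(-12 + m\right) = -10 + m$)
$\frac{1}{B{\left(r{\left(19 \right)} \right)} + o} = \frac{1}{\left(-10 + 19\right) - 33193} = \frac{1}{9 - 33193} = \frac{1}{-33184} = - \frac{1}{33184}$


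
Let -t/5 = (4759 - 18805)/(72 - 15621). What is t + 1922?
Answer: 9938316/5183 ≈ 1917.5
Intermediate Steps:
t = -23410/5183 (t = -5*(4759 - 18805)/(72 - 15621) = -(-70230)/(-15549) = -(-70230)*(-1)/15549 = -5*4682/5183 = -23410/5183 ≈ -4.5167)
t + 1922 = -23410/5183 + 1922 = 9938316/5183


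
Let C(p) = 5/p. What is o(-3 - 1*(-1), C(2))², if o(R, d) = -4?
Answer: 16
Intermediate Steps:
o(-3 - 1*(-1), C(2))² = (-4)² = 16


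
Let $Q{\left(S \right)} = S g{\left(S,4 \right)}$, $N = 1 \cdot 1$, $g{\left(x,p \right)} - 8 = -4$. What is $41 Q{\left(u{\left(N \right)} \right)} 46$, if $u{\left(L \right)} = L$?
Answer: $7544$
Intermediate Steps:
$g{\left(x,p \right)} = 4$ ($g{\left(x,p \right)} = 8 - 4 = 4$)
$N = 1$
$Q{\left(S \right)} = 4 S$ ($Q{\left(S \right)} = S 4 = 4 S$)
$41 Q{\left(u{\left(N \right)} \right)} 46 = 41 \cdot 4 \cdot 1 \cdot 46 = 41 \cdot 4 \cdot 46 = 164 \cdot 46 = 7544$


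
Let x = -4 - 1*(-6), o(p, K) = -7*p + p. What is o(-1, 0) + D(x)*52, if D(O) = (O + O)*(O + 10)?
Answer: 2502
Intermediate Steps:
o(p, K) = -6*p
x = 2 (x = -4 + 6 = 2)
D(O) = 2*O*(10 + O) (D(O) = (2*O)*(10 + O) = 2*O*(10 + O))
o(-1, 0) + D(x)*52 = -6*(-1) + (2*2*(10 + 2))*52 = 6 + (2*2*12)*52 = 6 + 48*52 = 6 + 2496 = 2502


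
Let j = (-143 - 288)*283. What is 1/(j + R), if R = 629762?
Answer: 1/507789 ≈ 1.9693e-6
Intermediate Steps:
j = -121973 (j = -431*283 = -121973)
1/(j + R) = 1/(-121973 + 629762) = 1/507789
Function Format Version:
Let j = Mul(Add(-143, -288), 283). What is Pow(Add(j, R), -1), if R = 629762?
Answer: Rational(1, 507789) ≈ 1.9693e-6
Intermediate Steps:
j = -121973 (j = Mul(-431, 283) = -121973)
Pow(Add(j, R), -1) = Pow(Add(-121973, 629762), -1) = Pow(507789, -1) = Rational(1, 507789)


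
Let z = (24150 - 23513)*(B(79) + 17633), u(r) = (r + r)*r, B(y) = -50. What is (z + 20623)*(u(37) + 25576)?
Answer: 317711224116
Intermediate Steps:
u(r) = 2*r**2 (u(r) = (2*r)*r = 2*r**2)
z = 11200371 (z = (24150 - 23513)*(-50 + 17633) = 637*17583 = 11200371)
(z + 20623)*(u(37) + 25576) = (11200371 + 20623)*(2*37**2 + 25576) = 11220994*(2*1369 + 25576) = 11220994*(2738 + 25576) = 11220994*28314 = 317711224116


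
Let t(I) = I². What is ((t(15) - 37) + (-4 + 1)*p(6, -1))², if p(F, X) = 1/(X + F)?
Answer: 877969/25 ≈ 35119.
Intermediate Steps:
p(F, X) = 1/(F + X)
((t(15) - 37) + (-4 + 1)*p(6, -1))² = ((15² - 37) + (-4 + 1)/(6 - 1))² = ((225 - 37) - 3/5)² = (188 - 3*⅕)² = (188 - ⅗)² = (937/5)² = 877969/25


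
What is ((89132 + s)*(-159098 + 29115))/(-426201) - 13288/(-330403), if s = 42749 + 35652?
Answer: 7195007409330305/140818089003 ≈ 51094.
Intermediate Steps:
s = 78401
((89132 + s)*(-159098 + 29115))/(-426201) - 13288/(-330403) = ((89132 + 78401)*(-159098 + 29115))/(-426201) - 13288/(-330403) = (167533*(-129983))*(-1/426201) - 13288*(-1/330403) = -21776441939*(-1/426201) + 13288/330403 = 21776441939/426201 + 13288/330403 = 7195007409330305/140818089003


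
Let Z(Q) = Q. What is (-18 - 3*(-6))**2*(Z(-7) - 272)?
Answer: 0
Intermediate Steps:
(-18 - 3*(-6))**2*(Z(-7) - 272) = (-18 - 3*(-6))**2*(-7 - 272) = (-18 + 18)**2*(-279) = 0**2*(-279) = 0*(-279) = 0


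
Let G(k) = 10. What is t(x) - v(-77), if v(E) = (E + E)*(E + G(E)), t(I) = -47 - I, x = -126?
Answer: -10239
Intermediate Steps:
v(E) = 2*E*(10 + E) (v(E) = (E + E)*(E + 10) = (2*E)*(10 + E) = 2*E*(10 + E))
t(x) - v(-77) = (-47 - 1*(-126)) - 2*(-77)*(10 - 77) = (-47 + 126) - 2*(-77)*(-67) = 79 - 1*10318 = 79 - 10318 = -10239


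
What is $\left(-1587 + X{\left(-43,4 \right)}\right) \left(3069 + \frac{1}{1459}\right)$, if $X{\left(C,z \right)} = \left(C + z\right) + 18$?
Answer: $- \frac{7200096576}{1459} \approx -4.935 \cdot 10^{6}$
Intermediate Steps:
$X{\left(C,z \right)} = 18 + C + z$
$\left(-1587 + X{\left(-43,4 \right)}\right) \left(3069 + \frac{1}{1459}\right) = \left(-1587 + \left(18 - 43 + 4\right)\right) \left(3069 + \frac{1}{1459}\right) = \left(-1587 - 21\right) \left(3069 + \frac{1}{1459}\right) = \left(-1608\right) \frac{4477672}{1459} = - \frac{7200096576}{1459}$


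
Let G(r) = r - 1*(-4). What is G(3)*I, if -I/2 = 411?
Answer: -5754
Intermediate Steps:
I = -822 (I = -2*411 = -822)
G(r) = 4 + r (G(r) = r + 4 = 4 + r)
G(3)*I = (4 + 3)*(-822) = 7*(-822) = -5754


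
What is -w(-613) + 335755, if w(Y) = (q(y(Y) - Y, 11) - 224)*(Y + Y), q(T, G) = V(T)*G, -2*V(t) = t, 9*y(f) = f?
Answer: -32517493/9 ≈ -3.6131e+6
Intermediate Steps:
y(f) = f/9
V(t) = -t/2
q(T, G) = -G*T/2 (q(T, G) = (-T/2)*G = -G*T/2)
w(Y) = 2*Y*(-224 + 44*Y/9) (w(Y) = (-1/2*11*(Y/9 - Y) - 224)*(Y + Y) = (-1/2*11*(-8*Y/9) - 224)*(2*Y) = (44*Y/9 - 224)*(2*Y) = (-224 + 44*Y/9)*(2*Y) = 2*Y*(-224 + 44*Y/9))
-w(-613) + 335755 = -8*(-613)*(-504 + 11*(-613))/9 + 335755 = -8*(-613)*(-504 - 6743)/9 + 335755 = -8*(-613)*(-7247)/9 + 335755 = -1*35539288/9 + 335755 = -35539288/9 + 335755 = -32517493/9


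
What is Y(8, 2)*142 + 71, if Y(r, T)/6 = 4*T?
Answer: 6887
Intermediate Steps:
Y(r, T) = 24*T (Y(r, T) = 6*(4*T) = 24*T)
Y(8, 2)*142 + 71 = (24*2)*142 + 71 = 48*142 + 71 = 6816 + 71 = 6887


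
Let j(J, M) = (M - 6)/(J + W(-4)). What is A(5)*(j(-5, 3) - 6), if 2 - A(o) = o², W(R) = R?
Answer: 391/3 ≈ 130.33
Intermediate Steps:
A(o) = 2 - o²
j(J, M) = (-6 + M)/(-4 + J) (j(J, M) = (M - 6)/(J - 4) = (-6 + M)/(-4 + J))
A(5)*(j(-5, 3) - 6) = (2 - 1*5²)*((-6 + 3)/(-4 - 5) - 6) = (2 - 1*25)*(-3/(-9) - 6) = (2 - 25)*(-⅑*(-3) - 6) = -23*(⅓ - 6) = -23*(-17/3) = 391/3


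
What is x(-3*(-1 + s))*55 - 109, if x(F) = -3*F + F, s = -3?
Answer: -1429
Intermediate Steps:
x(F) = -2*F
x(-3*(-1 + s))*55 - 109 = -(-6)*(-1 - 3)*55 - 109 = -(-6)*(-4)*55 - 109 = -2*12*55 - 109 = -24*55 - 109 = -1320 - 109 = -1429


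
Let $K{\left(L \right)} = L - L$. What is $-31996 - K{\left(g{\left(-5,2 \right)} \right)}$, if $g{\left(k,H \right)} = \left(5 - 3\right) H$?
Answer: $-31996$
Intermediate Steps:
$g{\left(k,H \right)} = 2 H$
$K{\left(L \right)} = 0$
$-31996 - K{\left(g{\left(-5,2 \right)} \right)} = -31996 - 0 = -31996 + 0 = -31996$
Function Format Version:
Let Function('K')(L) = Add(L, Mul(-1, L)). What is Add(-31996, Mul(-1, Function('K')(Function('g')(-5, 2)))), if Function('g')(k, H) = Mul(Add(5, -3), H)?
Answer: -31996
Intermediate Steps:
Function('g')(k, H) = Mul(2, H)
Function('K')(L) = 0
Add(-31996, Mul(-1, Function('K')(Function('g')(-5, 2)))) = Add(-31996, Mul(-1, 0)) = Add(-31996, 0) = -31996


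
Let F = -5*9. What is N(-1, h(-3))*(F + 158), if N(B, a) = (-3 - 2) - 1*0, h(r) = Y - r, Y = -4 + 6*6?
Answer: -565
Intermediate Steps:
F = -45
Y = 32 (Y = -4 + 36 = 32)
h(r) = 32 - r
N(B, a) = -5 (N(B, a) = -5 + 0 = -5)
N(-1, h(-3))*(F + 158) = -5*(-45 + 158) = -5*113 = -565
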